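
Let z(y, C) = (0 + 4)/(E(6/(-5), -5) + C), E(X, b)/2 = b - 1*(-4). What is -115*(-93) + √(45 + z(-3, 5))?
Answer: 10695 + √417/3 ≈ 10702.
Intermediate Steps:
E(X, b) = 8 + 2*b (E(X, b) = 2*(b - 1*(-4)) = 2*(b + 4) = 2*(4 + b) = 8 + 2*b)
z(y, C) = 4/(-2 + C) (z(y, C) = (0 + 4)/((8 + 2*(-5)) + C) = 4/((8 - 10) + C) = 4/(-2 + C))
-115*(-93) + √(45 + z(-3, 5)) = -115*(-93) + √(45 + 4/(-2 + 5)) = 10695 + √(45 + 4/3) = 10695 + √(139/3) = 10695 + √417/3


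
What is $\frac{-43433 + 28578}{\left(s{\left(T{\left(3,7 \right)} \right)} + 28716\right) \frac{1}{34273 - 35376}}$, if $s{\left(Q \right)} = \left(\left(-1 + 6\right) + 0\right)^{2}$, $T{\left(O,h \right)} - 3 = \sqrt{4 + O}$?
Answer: $\frac{16385065}{28741} \approx 570.09$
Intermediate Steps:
$T{\left(O,h \right)} = 3 + \sqrt{4 + O}$
$s{\left(Q \right)} = 25$ ($s{\left(Q \right)} = \left(5 + 0\right)^{2} = 5^{2} = 25$)
$\frac{-43433 + 28578}{\left(s{\left(T{\left(3,7 \right)} \right)} + 28716\right) \frac{1}{34273 - 35376}} = \frac{-43433 + 28578}{\left(25 + 28716\right) \frac{1}{34273 - 35376}} = - \frac{14855}{28741 \frac{1}{34273 - 35376}} = - \frac{14855}{28741 \frac{1}{-1103}} = - \frac{14855}{28741 \left(- \frac{1}{1103}\right)} = - \frac{14855}{- \frac{28741}{1103}} = \left(-14855\right) \left(- \frac{1103}{28741}\right) = \frac{16385065}{28741}$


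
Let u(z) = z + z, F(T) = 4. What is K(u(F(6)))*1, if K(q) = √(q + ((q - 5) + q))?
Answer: √19 ≈ 4.3589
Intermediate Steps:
u(z) = 2*z
K(q) = √(-5 + 3*q) (K(q) = √(q + ((-5 + q) + q)) = √(q + (-5 + 2*q)) = √(-5 + 3*q))
K(u(F(6)))*1 = √(-5 + 3*(2*4))*1 = √(-5 + 3*8)*1 = √(-5 + 24)*1 = √19*1 = √19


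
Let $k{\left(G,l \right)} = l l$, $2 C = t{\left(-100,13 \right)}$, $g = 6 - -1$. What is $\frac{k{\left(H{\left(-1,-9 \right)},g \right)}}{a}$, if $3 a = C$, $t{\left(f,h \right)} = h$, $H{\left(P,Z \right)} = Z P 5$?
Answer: $\frac{294}{13} \approx 22.615$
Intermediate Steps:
$H{\left(P,Z \right)} = 5 P Z$ ($H{\left(P,Z \right)} = P Z 5 = 5 P Z$)
$g = 7$ ($g = 6 + 1 = 7$)
$C = \frac{13}{2}$ ($C = \frac{1}{2} \cdot 13 = \frac{13}{2} \approx 6.5$)
$k{\left(G,l \right)} = l^{2}$
$a = \frac{13}{6}$ ($a = \frac{1}{3} \cdot \frac{13}{2} = \frac{13}{6} \approx 2.1667$)
$\frac{k{\left(H{\left(-1,-9 \right)},g \right)}}{a} = \frac{7^{2}}{\frac{13}{6}} = 49 \cdot \frac{6}{13} = \frac{294}{13}$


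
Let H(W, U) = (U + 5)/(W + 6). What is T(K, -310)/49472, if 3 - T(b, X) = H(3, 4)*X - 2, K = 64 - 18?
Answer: 315/49472 ≈ 0.0063672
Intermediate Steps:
H(W, U) = (5 + U)/(6 + W)
K = 46
T(b, X) = 5 - X (T(b, X) = 3 - (((5 + 4)/(6 + 3))*X - 2) = 3 - ((9/9)*X - 2) = 3 - (((⅑)*9)*X - 2) = 3 - (1*X - 2) = 3 - (X - 2) = 3 - (-2 + X) = 3 + (2 - X) = 5 - X)
T(K, -310)/49472 = (5 - 1*(-310))/49472 = (5 + 310)*(1/49472) = 315*(1/49472) = 315/49472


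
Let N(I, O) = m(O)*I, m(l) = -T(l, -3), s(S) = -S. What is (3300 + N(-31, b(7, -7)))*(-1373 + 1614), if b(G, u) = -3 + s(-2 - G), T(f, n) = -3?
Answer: 772887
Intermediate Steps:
m(l) = 3 (m(l) = -1*(-3) = 3)
b(G, u) = -1 + G (b(G, u) = -3 - (-2 - G) = -3 + (2 + G) = -1 + G)
N(I, O) = 3*I
(3300 + N(-31, b(7, -7)))*(-1373 + 1614) = (3300 + 3*(-31))*(-1373 + 1614) = (3300 - 93)*241 = 3207*241 = 772887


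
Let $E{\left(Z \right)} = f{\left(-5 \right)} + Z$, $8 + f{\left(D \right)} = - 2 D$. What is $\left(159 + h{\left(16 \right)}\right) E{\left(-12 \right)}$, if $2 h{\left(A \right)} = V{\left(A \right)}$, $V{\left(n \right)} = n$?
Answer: $-1670$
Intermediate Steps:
$f{\left(D \right)} = -8 - 2 D$
$E{\left(Z \right)} = 2 + Z$ ($E{\left(Z \right)} = \left(-8 - -10\right) + Z = \left(-8 + 10\right) + Z = 2 + Z$)
$h{\left(A \right)} = \frac{A}{2}$
$\left(159 + h{\left(16 \right)}\right) E{\left(-12 \right)} = \left(159 + \frac{1}{2} \cdot 16\right) \left(2 - 12\right) = \left(159 + 8\right) \left(-10\right) = 167 \left(-10\right) = -1670$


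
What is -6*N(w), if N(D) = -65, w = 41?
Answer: 390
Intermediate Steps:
-6*N(w) = -6*(-65) = 390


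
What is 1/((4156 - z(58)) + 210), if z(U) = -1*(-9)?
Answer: 1/4357 ≈ 0.00022952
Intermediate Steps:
z(U) = 9
1/((4156 - z(58)) + 210) = 1/((4156 - 1*9) + 210) = 1/((4156 - 9) + 210) = 1/(4147 + 210) = 1/4357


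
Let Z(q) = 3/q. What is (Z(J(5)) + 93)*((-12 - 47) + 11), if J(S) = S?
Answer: -22464/5 ≈ -4492.8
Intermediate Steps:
(Z(J(5)) + 93)*((-12 - 47) + 11) = (3/5 + 93)*((-12 - 47) + 11) = (3*(⅕) + 93)*(-59 + 11) = (⅗ + 93)*(-48) = (468/5)*(-48) = -22464/5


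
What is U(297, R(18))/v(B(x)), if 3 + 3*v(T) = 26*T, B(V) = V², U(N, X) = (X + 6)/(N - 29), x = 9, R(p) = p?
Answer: 6/46967 ≈ 0.00012775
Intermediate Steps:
U(N, X) = (6 + X)/(-29 + N)
v(T) = -1 + 26*T/3 (v(T) = -1 + (26*T)/3 = -1 + 26*T/3)
U(297, R(18))/v(B(x)) = ((6 + 18)/(-29 + 297))/(-1 + (26/3)*9²) = (24/268)/(-1 + (26/3)*81) = ((1/268)*24)/(-1 + 702) = (6/67)/701 = (6/67)*(1/701) = 6/46967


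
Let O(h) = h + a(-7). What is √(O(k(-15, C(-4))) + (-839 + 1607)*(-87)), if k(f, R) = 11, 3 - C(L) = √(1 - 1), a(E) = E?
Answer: 2*I*√16703 ≈ 258.48*I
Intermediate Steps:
C(L) = 3 (C(L) = 3 - √(1 - 1) = 3 - √0 = 3 - 1*0 = 3 + 0 = 3)
O(h) = -7 + h (O(h) = h - 7 = -7 + h)
√(O(k(-15, C(-4))) + (-839 + 1607)*(-87)) = √((-7 + 11) + (-839 + 1607)*(-87)) = √(4 + 768*(-87)) = √(4 - 66816) = √(-66812) = 2*I*√16703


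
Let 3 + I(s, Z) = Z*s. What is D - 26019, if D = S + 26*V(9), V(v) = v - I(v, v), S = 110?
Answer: -27703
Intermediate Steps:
I(s, Z) = -3 + Z*s
V(v) = 3 + v - v² (V(v) = v - (-3 + v*v) = v - (-3 + v²) = v + (3 - v²) = 3 + v - v²)
D = -1684 (D = 110 + 26*(3 + 9 - 1*9²) = 110 + 26*(3 + 9 - 1*81) = 110 + 26*(3 + 9 - 81) = 110 + 26*(-69) = 110 - 1794 = -1684)
D - 26019 = -1684 - 26019 = -27703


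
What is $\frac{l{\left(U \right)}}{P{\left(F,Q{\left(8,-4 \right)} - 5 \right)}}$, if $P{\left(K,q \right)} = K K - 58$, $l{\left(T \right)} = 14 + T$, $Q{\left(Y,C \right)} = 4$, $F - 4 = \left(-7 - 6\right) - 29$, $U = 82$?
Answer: $\frac{16}{231} \approx 0.069264$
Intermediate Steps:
$F = -38$ ($F = 4 - 42 = -38$)
$P{\left(K,q \right)} = -58 + K^{2}$ ($P{\left(K,q \right)} = K^{2} - 58 = -58 + K^{2}$)
$\frac{l{\left(U \right)}}{P{\left(F,Q{\left(8,-4 \right)} - 5 \right)}} = \frac{14 + 82}{-58 + \left(-38\right)^{2}} = \frac{96}{-58 + 1444} = \frac{96}{1386} = 96 \cdot \frac{1}{1386} = \frac{16}{231}$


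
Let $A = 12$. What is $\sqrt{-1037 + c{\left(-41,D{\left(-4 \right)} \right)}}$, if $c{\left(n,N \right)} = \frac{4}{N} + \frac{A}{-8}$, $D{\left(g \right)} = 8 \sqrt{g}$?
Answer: $\frac{\sqrt{-4154 - i}}{2} \approx 0.0038789 - 32.226 i$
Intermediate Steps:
$c{\left(n,N \right)} = - \frac{3}{2} + \frac{4}{N}$ ($c{\left(n,N \right)} = \frac{4}{N} + \frac{12}{-8} = \frac{4}{N} + 12 \left(- \frac{1}{8}\right) = \frac{4}{N} - \frac{3}{2} = - \frac{3}{2} + \frac{4}{N}$)
$\sqrt{-1037 + c{\left(-41,D{\left(-4 \right)} \right)}} = \sqrt{-1037 - \left(\frac{3}{2} - \frac{4}{8 \sqrt{-4}}\right)} = \sqrt{-1037 - \left(\frac{3}{2} - \frac{4}{8 \cdot 2 i}\right)} = \sqrt{-1037 - \left(\frac{3}{2} - \frac{4}{16 i}\right)} = \sqrt{-1037 - \left(\frac{3}{2} - 4 \left(- \frac{i}{16}\right)\right)} = \sqrt{-1037 - \left(\frac{3}{2} + \frac{i}{4}\right)} = \sqrt{- \frac{2077}{2} - \frac{i}{4}}$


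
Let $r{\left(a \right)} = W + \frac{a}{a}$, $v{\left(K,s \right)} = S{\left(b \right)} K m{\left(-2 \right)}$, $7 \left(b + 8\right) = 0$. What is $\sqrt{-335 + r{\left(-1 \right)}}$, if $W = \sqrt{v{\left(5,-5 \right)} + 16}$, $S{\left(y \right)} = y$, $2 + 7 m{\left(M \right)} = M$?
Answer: $\frac{\sqrt{-16366 + 28 \sqrt{119}}}{7} \approx 18.104 i$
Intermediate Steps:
$b = -8$ ($b = -8 + \frac{1}{7} \cdot 0 = -8 + 0 = -8$)
$m{\left(M \right)} = - \frac{2}{7} + \frac{M}{7}$
$v{\left(K,s \right)} = \frac{32 K}{7}$ ($v{\left(K,s \right)} = - 8 K \left(- \frac{2}{7} + \frac{1}{7} \left(-2\right)\right) = - 8 K \left(- \frac{2}{7} - \frac{2}{7}\right) = - 8 K \left(- \frac{4}{7}\right) = \frac{32 K}{7}$)
$W = \frac{4 \sqrt{119}}{7}$ ($W = \sqrt{\frac{32}{7} \cdot 5 + 16} = \sqrt{\frac{160}{7} + 16} = \sqrt{\frac{272}{7}} = \frac{4 \sqrt{119}}{7} \approx 6.2336$)
$r{\left(a \right)} = 1 + \frac{4 \sqrt{119}}{7}$ ($r{\left(a \right)} = \frac{4 \sqrt{119}}{7} + \frac{a}{a} = \frac{4 \sqrt{119}}{7} + 1 = 1 + \frac{4 \sqrt{119}}{7}$)
$\sqrt{-335 + r{\left(-1 \right)}} = \sqrt{-335 + \left(1 + \frac{4 \sqrt{119}}{7}\right)} = \sqrt{-334 + \frac{4 \sqrt{119}}{7}}$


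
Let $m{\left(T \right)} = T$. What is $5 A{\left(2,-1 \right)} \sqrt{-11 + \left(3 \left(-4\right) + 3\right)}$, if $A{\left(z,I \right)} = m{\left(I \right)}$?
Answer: $- 10 i \sqrt{5} \approx - 22.361 i$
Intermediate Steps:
$A{\left(z,I \right)} = I$
$5 A{\left(2,-1 \right)} \sqrt{-11 + \left(3 \left(-4\right) + 3\right)} = 5 \left(-1\right) \sqrt{-11 + \left(3 \left(-4\right) + 3\right)} = - 5 \sqrt{-11 + \left(-12 + 3\right)} = - 5 \sqrt{-11 - 9} = - 5 \sqrt{-20} = - 5 \cdot 2 i \sqrt{5} = - 10 i \sqrt{5}$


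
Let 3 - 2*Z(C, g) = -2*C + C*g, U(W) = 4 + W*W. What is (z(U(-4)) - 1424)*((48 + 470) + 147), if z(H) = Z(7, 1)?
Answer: -943635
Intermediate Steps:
U(W) = 4 + W²
Z(C, g) = 3/2 + C - C*g/2 (Z(C, g) = 3/2 - (-2*C + C*g)/2 = 3/2 + (C - C*g/2) = 3/2 + C - C*g/2)
z(H) = 5 (z(H) = 3/2 + 7 - ½*7*1 = 3/2 + 7 - 7/2 = 5)
(z(U(-4)) - 1424)*((48 + 470) + 147) = (5 - 1424)*((48 + 470) + 147) = -1419*(518 + 147) = -1419*665 = -943635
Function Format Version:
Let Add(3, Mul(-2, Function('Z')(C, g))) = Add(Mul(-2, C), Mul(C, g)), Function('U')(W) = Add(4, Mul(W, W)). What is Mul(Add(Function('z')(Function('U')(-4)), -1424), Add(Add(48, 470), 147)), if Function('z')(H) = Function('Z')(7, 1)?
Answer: -943635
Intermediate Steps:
Function('U')(W) = Add(4, Pow(W, 2))
Function('Z')(C, g) = Add(Rational(3, 2), C, Mul(Rational(-1, 2), C, g)) (Function('Z')(C, g) = Add(Rational(3, 2), Mul(Rational(-1, 2), Add(Mul(-2, C), Mul(C, g)))) = Add(Rational(3, 2), Add(C, Mul(Rational(-1, 2), C, g))) = Add(Rational(3, 2), C, Mul(Rational(-1, 2), C, g)))
Function('z')(H) = 5 (Function('z')(H) = Add(Rational(3, 2), 7, Mul(Rational(-1, 2), 7, 1)) = Add(Rational(3, 2), 7, Rational(-7, 2)) = 5)
Mul(Add(Function('z')(Function('U')(-4)), -1424), Add(Add(48, 470), 147)) = Mul(Add(5, -1424), Add(Add(48, 470), 147)) = Mul(-1419, Add(518, 147)) = Mul(-1419, 665) = -943635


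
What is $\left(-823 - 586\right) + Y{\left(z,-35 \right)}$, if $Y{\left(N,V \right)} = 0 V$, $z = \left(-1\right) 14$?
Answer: $-1409$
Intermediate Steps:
$z = -14$
$Y{\left(N,V \right)} = 0$
$\left(-823 - 586\right) + Y{\left(z,-35 \right)} = \left(-823 - 586\right) + 0 = -1409 + 0 = -1409$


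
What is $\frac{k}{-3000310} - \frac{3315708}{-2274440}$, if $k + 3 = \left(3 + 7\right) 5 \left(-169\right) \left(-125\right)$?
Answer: $\frac{18864453607}{17060062691} \approx 1.1058$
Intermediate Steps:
$k = 1056247$ ($k = -3 + \left(3 + 7\right) 5 \left(-169\right) \left(-125\right) = -3 + 10 \cdot 5 \left(-169\right) \left(-125\right) = -3 + 50 \left(-169\right) \left(-125\right) = -3 - -1056250 = -3 + 1056250 = 1056247$)
$\frac{k}{-3000310} - \frac{3315708}{-2274440} = \frac{1056247}{-3000310} - \frac{3315708}{-2274440} = 1056247 \left(- \frac{1}{3000310}\right) - - \frac{828927}{568610} = - \frac{1056247}{3000310} + \frac{828927}{568610} = \frac{18864453607}{17060062691}$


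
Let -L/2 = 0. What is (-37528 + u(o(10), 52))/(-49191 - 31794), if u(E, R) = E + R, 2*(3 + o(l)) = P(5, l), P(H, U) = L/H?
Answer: 12493/26995 ≈ 0.46279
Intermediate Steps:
L = 0 (L = -2*0 = 0)
P(H, U) = 0 (P(H, U) = 0/H = 0)
o(l) = -3 (o(l) = -3 + (½)*0 = -3 + 0 = -3)
(-37528 + u(o(10), 52))/(-49191 - 31794) = (-37528 + (-3 + 52))/(-49191 - 31794) = (-37528 + 49)/(-80985) = -37479*(-1/80985) = 12493/26995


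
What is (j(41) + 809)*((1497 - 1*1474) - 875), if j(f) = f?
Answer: -724200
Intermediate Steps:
(j(41) + 809)*((1497 - 1*1474) - 875) = (41 + 809)*((1497 - 1*1474) - 875) = 850*((1497 - 1474) - 875) = 850*(23 - 875) = 850*(-852) = -724200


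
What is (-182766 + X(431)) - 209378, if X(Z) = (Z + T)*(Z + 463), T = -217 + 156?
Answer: -61364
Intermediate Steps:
T = -61
X(Z) = (-61 + Z)*(463 + Z) (X(Z) = (Z - 61)*(Z + 463) = (-61 + Z)*(463 + Z))
(-182766 + X(431)) - 209378 = (-182766 + (-28243 + 431² + 402*431)) - 209378 = (-182766 + (-28243 + 185761 + 173262)) - 209378 = (-182766 + 330780) - 209378 = 148014 - 209378 = -61364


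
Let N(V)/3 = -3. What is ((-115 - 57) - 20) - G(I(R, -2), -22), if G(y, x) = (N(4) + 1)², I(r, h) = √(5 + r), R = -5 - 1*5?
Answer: -256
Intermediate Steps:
N(V) = -9 (N(V) = 3*(-3) = -9)
R = -10 (R = -5 - 5 = -10)
G(y, x) = 64 (G(y, x) = (-9 + 1)² = (-8)² = 64)
((-115 - 57) - 20) - G(I(R, -2), -22) = ((-115 - 57) - 20) - 1*64 = (-172 - 20) - 64 = -192 - 64 = -256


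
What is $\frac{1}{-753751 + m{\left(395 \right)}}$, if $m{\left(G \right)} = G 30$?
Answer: $- \frac{1}{741901} \approx -1.3479 \cdot 10^{-6}$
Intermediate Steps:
$m{\left(G \right)} = 30 G$
$\frac{1}{-753751 + m{\left(395 \right)}} = \frac{1}{-753751 + 30 \cdot 395} = \frac{1}{-753751 + 11850} = \frac{1}{-741901} = - \frac{1}{741901}$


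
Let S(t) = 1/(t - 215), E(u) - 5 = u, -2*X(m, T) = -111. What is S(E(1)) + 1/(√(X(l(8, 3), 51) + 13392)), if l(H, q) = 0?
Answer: -1/209 + √53790/26895 ≈ 0.0038387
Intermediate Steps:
X(m, T) = 111/2 (X(m, T) = -½*(-111) = 111/2)
E(u) = 5 + u
S(t) = 1/(-215 + t)
S(E(1)) + 1/(√(X(l(8, 3), 51) + 13392)) = 1/(-215 + (5 + 1)) + 1/(√(111/2 + 13392)) = 1/(-215 + 6) + 1/(√(26895/2)) = 1/(-209) + 1/(√53790/2) = -1/209 + √53790/26895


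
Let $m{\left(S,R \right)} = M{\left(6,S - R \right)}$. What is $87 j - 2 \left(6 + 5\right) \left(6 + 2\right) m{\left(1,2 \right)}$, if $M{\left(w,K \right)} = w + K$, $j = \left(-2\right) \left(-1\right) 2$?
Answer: $-306240$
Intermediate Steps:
$j = 4$ ($j = 2 \cdot 2 = 4$)
$M{\left(w,K \right)} = K + w$
$m{\left(S,R \right)} = 6 + S - R$ ($m{\left(S,R \right)} = \left(S - R\right) + 6 = 6 + S - R$)
$87 j - 2 \left(6 + 5\right) \left(6 + 2\right) m{\left(1,2 \right)} = 87 \cdot 4 - 2 \left(6 + 5\right) \left(6 + 2\right) \left(6 + 1 - 2\right) = 348 - 2 \cdot 11 \cdot 8 \left(6 + 1 - 2\right) = 348 \left(-2\right) 88 \cdot 5 = 348 \left(\left(-176\right) 5\right) = 348 \left(-880\right) = -306240$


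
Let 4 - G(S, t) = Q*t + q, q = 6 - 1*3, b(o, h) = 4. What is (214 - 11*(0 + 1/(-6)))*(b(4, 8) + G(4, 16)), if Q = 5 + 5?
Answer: -200725/6 ≈ -33454.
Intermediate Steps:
q = 3 (q = 6 - 3 = 3)
Q = 10
G(S, t) = 1 - 10*t (G(S, t) = 4 - (10*t + 3) = 4 - (3 + 10*t) = 4 + (-3 - 10*t) = 1 - 10*t)
(214 - 11*(0 + 1/(-6)))*(b(4, 8) + G(4, 16)) = (214 - 11*(0 + 1/(-6)))*(4 + (1 - 10*16)) = (214 - 11*(0 - 1/6))*(4 + (1 - 160)) = (214 - 11*(-1/6))*(4 - 159) = (214 + 11/6)*(-155) = (1295/6)*(-155) = -200725/6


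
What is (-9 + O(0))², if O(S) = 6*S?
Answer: 81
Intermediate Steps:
(-9 + O(0))² = (-9 + 6*0)² = (-9 + 0)² = (-9)² = 81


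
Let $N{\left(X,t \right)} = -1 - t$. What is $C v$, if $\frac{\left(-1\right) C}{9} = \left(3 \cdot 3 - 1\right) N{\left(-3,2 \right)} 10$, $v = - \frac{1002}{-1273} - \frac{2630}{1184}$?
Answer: $- \frac{145909485}{47101} \approx -3097.8$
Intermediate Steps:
$v = - \frac{1080811}{753616}$ ($v = \left(-1002\right) \left(- \frac{1}{1273}\right) - \frac{1315}{592} = \frac{1002}{1273} - \frac{1315}{592} = - \frac{1080811}{753616} \approx -1.4342$)
$C = 2160$ ($C = - 9 \left(3 \cdot 3 - 1\right) \left(-1 - 2\right) 10 = - 9 \left(9 - 1\right) \left(-1 - 2\right) 10 = - 9 \cdot 8 \left(-3\right) 10 = - 9 \left(\left(-24\right) 10\right) = \left(-9\right) \left(-240\right) = 2160$)
$C v = 2160 \left(- \frac{1080811}{753616}\right) = - \frac{145909485}{47101}$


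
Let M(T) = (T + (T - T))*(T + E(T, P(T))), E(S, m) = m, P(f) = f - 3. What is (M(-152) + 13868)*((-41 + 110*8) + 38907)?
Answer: 2405904872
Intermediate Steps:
P(f) = -3 + f
M(T) = T*(-3 + 2*T) (M(T) = (T + (T - T))*(T + (-3 + T)) = (T + 0)*(-3 + 2*T) = T*(-3 + 2*T))
(M(-152) + 13868)*((-41 + 110*8) + 38907) = (-152*(-3 + 2*(-152)) + 13868)*((-41 + 110*8) + 38907) = (-152*(-3 - 304) + 13868)*((-41 + 880) + 38907) = (-152*(-307) + 13868)*(839 + 38907) = (46664 + 13868)*39746 = 60532*39746 = 2405904872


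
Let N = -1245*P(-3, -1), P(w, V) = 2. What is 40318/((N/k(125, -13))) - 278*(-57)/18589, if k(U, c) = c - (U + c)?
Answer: 9372336929/4628661 ≈ 2024.8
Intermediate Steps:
k(U, c) = -U (k(U, c) = c + (-U - c) = -U)
N = -2490 (N = -1245*2 = -2490)
40318/((N/k(125, -13))) - 278*(-57)/18589 = 40318/((-2490/((-1*125)))) - 278*(-57)/18589 = 40318/((-2490/(-125))) + 15846*(1/18589) = 40318/((-2490*(-1/125))) + 15846/18589 = 40318/(498/25) + 15846/18589 = 40318*(25/498) + 15846/18589 = 503975/249 + 15846/18589 = 9372336929/4628661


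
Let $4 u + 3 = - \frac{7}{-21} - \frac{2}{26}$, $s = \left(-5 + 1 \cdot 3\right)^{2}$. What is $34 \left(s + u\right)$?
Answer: $\frac{8789}{78} \approx 112.68$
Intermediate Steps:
$s = 4$ ($s = \left(-5 + 3\right)^{2} = \left(-2\right)^{2} = 4$)
$u = - \frac{107}{156}$ ($u = - \frac{3}{4} + \frac{- \frac{7}{-21} - \frac{2}{26}}{4} = - \frac{3}{4} + \frac{\left(-7\right) \left(- \frac{1}{21}\right) - \frac{1}{13}}{4} = - \frac{3}{4} + \frac{\frac{1}{3} - \frac{1}{13}}{4} = - \frac{3}{4} + \frac{1}{4} \cdot \frac{10}{39} = - \frac{3}{4} + \frac{5}{78} = - \frac{107}{156} \approx -0.6859$)
$34 \left(s + u\right) = 34 \left(4 - \frac{107}{156}\right) = 34 \cdot \frac{517}{156} = \frac{8789}{78}$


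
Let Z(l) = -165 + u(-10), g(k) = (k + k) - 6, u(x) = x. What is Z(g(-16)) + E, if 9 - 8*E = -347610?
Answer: 346219/8 ≈ 43277.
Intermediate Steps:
g(k) = -6 + 2*k (g(k) = 2*k - 6 = -6 + 2*k)
E = 347619/8 (E = 9/8 - ⅛*(-347610) = 9/8 + 173805/4 = 347619/8 ≈ 43452.)
Z(l) = -175 (Z(l) = -165 - 10 = -175)
Z(g(-16)) + E = -175 + 347619/8 = 346219/8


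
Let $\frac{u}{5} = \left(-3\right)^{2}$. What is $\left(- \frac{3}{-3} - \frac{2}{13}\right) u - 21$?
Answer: $\frac{222}{13} \approx 17.077$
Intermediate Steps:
$u = 45$ ($u = 5 \left(-3\right)^{2} = 5 \cdot 9 = 45$)
$\left(- \frac{3}{-3} - \frac{2}{13}\right) u - 21 = \left(- \frac{3}{-3} - \frac{2}{13}\right) 45 - 21 = \left(\left(-3\right) \left(- \frac{1}{3}\right) - \frac{2}{13}\right) 45 - 21 = \left(1 - \frac{2}{13}\right) 45 - 21 = \frac{11}{13} \cdot 45 - 21 = \frac{495}{13} - 21 = \frac{222}{13}$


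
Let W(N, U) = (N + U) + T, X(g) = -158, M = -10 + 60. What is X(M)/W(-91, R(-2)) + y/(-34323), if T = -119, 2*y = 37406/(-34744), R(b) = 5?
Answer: 188421727411/244466253960 ≈ 0.77075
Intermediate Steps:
M = 50
y = -18703/34744 (y = (37406/(-34744))/2 = (37406*(-1/34744))/2 = (½)*(-18703/17372) = -18703/34744 ≈ -0.53831)
W(N, U) = -119 + N + U (W(N, U) = (N + U) - 119 = -119 + N + U)
X(M)/W(-91, R(-2)) + y/(-34323) = -158/(-119 - 91 + 5) - 18703/34744/(-34323) = -158/(-205) - 18703/34744*(-1/34323) = -158*(-1/205) + 18703/1192518312 = 158/205 + 18703/1192518312 = 188421727411/244466253960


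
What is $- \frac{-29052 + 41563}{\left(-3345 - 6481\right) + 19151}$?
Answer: $- \frac{12511}{9325} \approx -1.3417$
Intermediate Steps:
$- \frac{-29052 + 41563}{\left(-3345 - 6481\right) + 19151} = - \frac{12511}{\left(-3345 - 6481\right) + 19151} = - \frac{12511}{-9826 + 19151} = - \frac{12511}{9325}$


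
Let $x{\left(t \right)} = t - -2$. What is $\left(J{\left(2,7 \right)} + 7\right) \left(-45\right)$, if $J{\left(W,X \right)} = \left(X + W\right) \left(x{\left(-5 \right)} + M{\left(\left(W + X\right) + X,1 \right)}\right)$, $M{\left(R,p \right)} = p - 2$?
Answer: $1305$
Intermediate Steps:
$M{\left(R,p \right)} = -2 + p$
$x{\left(t \right)} = 2 + t$ ($x{\left(t \right)} = t + 2 = 2 + t$)
$J{\left(W,X \right)} = - 4 W - 4 X$ ($J{\left(W,X \right)} = \left(X + W\right) \left(\left(2 - 5\right) + \left(-2 + 1\right)\right) = \left(W + X\right) \left(-3 - 1\right) = \left(W + X\right) \left(-4\right) = - 4 W - 4 X$)
$\left(J{\left(2,7 \right)} + 7\right) \left(-45\right) = \left(\left(\left(-4\right) 2 - 28\right) + 7\right) \left(-45\right) = \left(\left(-8 - 28\right) + 7\right) \left(-45\right) = \left(-36 + 7\right) \left(-45\right) = \left(-29\right) \left(-45\right) = 1305$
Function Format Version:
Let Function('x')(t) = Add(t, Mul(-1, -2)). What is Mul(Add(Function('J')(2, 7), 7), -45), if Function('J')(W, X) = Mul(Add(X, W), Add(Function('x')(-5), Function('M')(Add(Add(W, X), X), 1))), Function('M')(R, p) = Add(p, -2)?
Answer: 1305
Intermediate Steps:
Function('M')(R, p) = Add(-2, p)
Function('x')(t) = Add(2, t) (Function('x')(t) = Add(t, 2) = Add(2, t))
Function('J')(W, X) = Add(Mul(-4, W), Mul(-4, X)) (Function('J')(W, X) = Mul(Add(X, W), Add(Add(2, -5), Add(-2, 1))) = Mul(Add(W, X), Add(-3, -1)) = Mul(Add(W, X), -4) = Add(Mul(-4, W), Mul(-4, X)))
Mul(Add(Function('J')(2, 7), 7), -45) = Mul(Add(Add(Mul(-4, 2), Mul(-4, 7)), 7), -45) = Mul(Add(Add(-8, -28), 7), -45) = Mul(Add(-36, 7), -45) = Mul(-29, -45) = 1305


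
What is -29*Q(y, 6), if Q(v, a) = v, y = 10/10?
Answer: -29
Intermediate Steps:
y = 1 (y = 10*(⅒) = 1)
-29*Q(y, 6) = -29*1 = -29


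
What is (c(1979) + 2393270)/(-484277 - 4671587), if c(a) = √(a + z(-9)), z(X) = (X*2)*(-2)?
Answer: -1196635/2577932 - √2015/5155864 ≈ -0.46419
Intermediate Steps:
z(X) = -4*X (z(X) = (2*X)*(-2) = -4*X)
c(a) = √(36 + a) (c(a) = √(a - 4*(-9)) = √(a + 36) = √(36 + a))
(c(1979) + 2393270)/(-484277 - 4671587) = (√(36 + 1979) + 2393270)/(-484277 - 4671587) = (√2015 + 2393270)/(-5155864) = (2393270 + √2015)*(-1/5155864) = -1196635/2577932 - √2015/5155864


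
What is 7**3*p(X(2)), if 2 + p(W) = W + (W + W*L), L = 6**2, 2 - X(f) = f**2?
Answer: -26754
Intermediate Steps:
X(f) = 2 - f**2
L = 36
p(W) = -2 + 38*W (p(W) = -2 + (W + (W + W*36)) = -2 + (W + (W + 36*W)) = -2 + (W + 37*W) = -2 + 38*W)
7**3*p(X(2)) = 7**3*(-2 + 38*(2 - 1*2**2)) = 343*(-2 + 38*(2 - 1*4)) = 343*(-2 + 38*(2 - 4)) = 343*(-2 + 38*(-2)) = 343*(-2 - 76) = 343*(-78) = -26754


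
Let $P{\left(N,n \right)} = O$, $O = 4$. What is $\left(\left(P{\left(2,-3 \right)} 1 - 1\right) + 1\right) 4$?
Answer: $16$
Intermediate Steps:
$P{\left(N,n \right)} = 4$
$\left(\left(P{\left(2,-3 \right)} 1 - 1\right) + 1\right) 4 = \left(\left(4 \cdot 1 - 1\right) + 1\right) 4 = \left(\left(4 - 1\right) + 1\right) 4 = \left(3 + 1\right) 4 = 4 \cdot 4 = 16$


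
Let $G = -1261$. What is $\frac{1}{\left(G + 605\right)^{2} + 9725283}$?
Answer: $\frac{1}{10155619} \approx 9.8468 \cdot 10^{-8}$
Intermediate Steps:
$\frac{1}{\left(G + 605\right)^{2} + 9725283} = \frac{1}{\left(-1261 + 605\right)^{2} + 9725283} = \frac{1}{\left(-656\right)^{2} + 9725283} = \frac{1}{430336 + 9725283} = \frac{1}{10155619}$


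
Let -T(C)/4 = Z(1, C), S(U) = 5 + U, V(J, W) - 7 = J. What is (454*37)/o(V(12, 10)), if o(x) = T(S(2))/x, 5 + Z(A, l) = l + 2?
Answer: -159581/8 ≈ -19948.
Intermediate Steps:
Z(A, l) = -3 + l (Z(A, l) = -5 + (l + 2) = -5 + (2 + l) = -3 + l)
V(J, W) = 7 + J
T(C) = 12 - 4*C (T(C) = -4*(-3 + C) = 12 - 4*C)
o(x) = -16/x (o(x) = (12 - 4*(5 + 2))/x = (12 - 4*7)/x = (12 - 28)/x = -16/x)
(454*37)/o(V(12, 10)) = (454*37)/((-16/(7 + 12))) = 16798/((-16/19)) = 16798/((-16*1/19)) = 16798/(-16/19) = 16798*(-19/16) = -159581/8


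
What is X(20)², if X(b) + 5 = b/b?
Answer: 16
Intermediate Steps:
X(b) = -4 (X(b) = -5 + b/b = -5 + 1 = -4)
X(20)² = (-4)² = 16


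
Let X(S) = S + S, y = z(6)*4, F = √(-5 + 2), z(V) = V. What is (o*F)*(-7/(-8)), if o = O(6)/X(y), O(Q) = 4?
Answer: 7*I*√3/96 ≈ 0.1263*I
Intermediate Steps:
F = I*√3 (F = √(-3) = I*√3 ≈ 1.732*I)
y = 24 (y = 6*4 = 24)
X(S) = 2*S
o = 1/12 (o = 4/((2*24)) = 4/48 = 4*(1/48) = 1/12 ≈ 0.083333)
(o*F)*(-7/(-8)) = ((I*√3)/12)*(-7/(-8)) = (I*√3/12)*(-7*(-⅛)) = (I*√3/12)*(7/8) = 7*I*√3/96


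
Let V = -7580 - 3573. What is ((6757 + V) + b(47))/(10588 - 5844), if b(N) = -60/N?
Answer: -25834/27871 ≈ -0.92691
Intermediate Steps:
V = -11153
((6757 + V) + b(47))/(10588 - 5844) = ((6757 - 11153) - 60/47)/(10588 - 5844) = (-4396 - 60*1/47)/4744 = (-4396 - 60/47)*(1/4744) = -206672/47*1/4744 = -25834/27871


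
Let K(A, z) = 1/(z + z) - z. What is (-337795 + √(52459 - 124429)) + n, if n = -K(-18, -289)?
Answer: -195412551/578 + I*√71970 ≈ -3.3808e+5 + 268.27*I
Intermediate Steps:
K(A, z) = 1/(2*z) - z
n = -167041/578 (n = -((½)/(-289) - 1*(-289)) = -((½)*(-1/289) + 289) = -(-1/578 + 289) = -1*167041/578 = -167041/578 ≈ -289.00)
(-337795 + √(52459 - 124429)) + n = (-337795 + √(52459 - 124429)) - 167041/578 = (-337795 + √(-71970)) - 167041/578 = (-337795 + I*√71970) - 167041/578 = -195412551/578 + I*√71970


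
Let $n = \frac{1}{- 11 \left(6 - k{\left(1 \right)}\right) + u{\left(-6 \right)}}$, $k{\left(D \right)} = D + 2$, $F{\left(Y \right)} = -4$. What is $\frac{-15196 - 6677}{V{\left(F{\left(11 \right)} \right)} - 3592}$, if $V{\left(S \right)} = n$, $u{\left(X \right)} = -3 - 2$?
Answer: $\frac{277058}{45499} \approx 6.0893$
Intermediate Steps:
$u{\left(X \right)} = -5$
$k{\left(D \right)} = 2 + D$
$n = - \frac{1}{38}$ ($n = \frac{1}{- 11 \left(6 - \left(2 + 1\right)\right) - 5} = \frac{1}{- 11 \left(6 - 3\right) - 5} = \frac{1}{\left(-11\right) 3 - 5} = \frac{1}{-33 - 5} = \frac{1}{-38} = - \frac{1}{38} \approx -0.026316$)
$V{\left(S \right)} = - \frac{1}{38}$
$\frac{-15196 - 6677}{V{\left(F{\left(11 \right)} \right)} - 3592} = \frac{-15196 - 6677}{- \frac{1}{38} - 3592} = - \frac{21873}{- \frac{136497}{38}} = \left(-21873\right) \left(- \frac{38}{136497}\right) = \frac{277058}{45499}$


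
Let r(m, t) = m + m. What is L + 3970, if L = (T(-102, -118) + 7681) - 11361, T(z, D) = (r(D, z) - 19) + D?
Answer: -83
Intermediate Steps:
r(m, t) = 2*m
T(z, D) = -19 + 3*D (T(z, D) = (2*D - 19) + D = (-19 + 2*D) + D = -19 + 3*D)
L = -4053 (L = ((-19 + 3*(-118)) + 7681) - 11361 = ((-19 - 354) + 7681) - 11361 = (-373 + 7681) - 11361 = 7308 - 11361 = -4053)
L + 3970 = -4053 + 3970 = -83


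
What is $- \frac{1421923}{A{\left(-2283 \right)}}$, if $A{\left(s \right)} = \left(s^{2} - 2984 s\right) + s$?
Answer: $- \frac{1421923}{12022278} \approx -0.11827$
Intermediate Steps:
$A{\left(s \right)} = s^{2} - 2983 s$
$- \frac{1421923}{A{\left(-2283 \right)}} = - \frac{1421923}{\left(-2283\right) \left(-2983 - 2283\right)} = - \frac{1421923}{\left(-2283\right) \left(-5266\right)} = - \frac{1421923}{12022278}$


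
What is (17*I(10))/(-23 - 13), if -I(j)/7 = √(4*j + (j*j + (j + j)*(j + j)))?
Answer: 119*√15/6 ≈ 76.814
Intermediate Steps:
I(j) = -7*√(4*j + 5*j²) (I(j) = -7*√(4*j + (j*j + (j + j)*(j + j))) = -7*√(4*j + (j² + (2*j)*(2*j))) = -7*√(4*j + (j² + 4*j²)) = -7*√(4*j + 5*j²))
(17*I(10))/(-23 - 13) = (17*(-7*√10*√(4 + 5*10)))/(-23 - 13) = (17*(-7*√10*√(4 + 50)))/(-36) = (17*(-7*6*√15))*(-1/36) = (17*(-42*√15))*(-1/36) = -714*√15*(-1/36) = 119*√15/6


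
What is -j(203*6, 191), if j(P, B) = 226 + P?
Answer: -1444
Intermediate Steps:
-j(203*6, 191) = -(226 + 203*6) = -(226 + 1218) = -1*1444 = -1444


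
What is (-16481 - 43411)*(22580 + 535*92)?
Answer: -4300245600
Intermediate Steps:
(-16481 - 43411)*(22580 + 535*92) = -59892*(22580 + 49220) = -59892*71800 = -4300245600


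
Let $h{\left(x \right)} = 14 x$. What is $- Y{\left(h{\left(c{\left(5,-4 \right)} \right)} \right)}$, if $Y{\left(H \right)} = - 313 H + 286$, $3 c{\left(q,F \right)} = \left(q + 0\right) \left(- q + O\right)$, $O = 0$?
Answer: $- \frac{110408}{3} \approx -36803.0$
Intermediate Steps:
$c{\left(q,F \right)} = - \frac{q^{2}}{3}$ ($c{\left(q,F \right)} = \frac{\left(q + 0\right) \left(- q + 0\right)}{3} = \frac{q \left(- q\right)}{3} = \frac{\left(-1\right) q^{2}}{3} = - \frac{q^{2}}{3}$)
$Y{\left(H \right)} = 286 - 313 H$
$- Y{\left(h{\left(c{\left(5,-4 \right)} \right)} \right)} = - (286 - 313 \cdot 14 \left(- \frac{5^{2}}{3}\right)) = - (286 - 313 \cdot 14 \left(\left(- \frac{1}{3}\right) 25\right)) = - (286 - 313 \cdot 14 \left(- \frac{25}{3}\right)) = - (286 - - \frac{109550}{3}) = - (286 + \frac{109550}{3}) = \left(-1\right) \frac{110408}{3} = - \frac{110408}{3}$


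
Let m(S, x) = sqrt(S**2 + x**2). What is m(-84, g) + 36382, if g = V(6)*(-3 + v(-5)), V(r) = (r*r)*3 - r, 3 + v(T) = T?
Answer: 36382 + 6*sqrt(35165) ≈ 37507.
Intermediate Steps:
v(T) = -3 + T
V(r) = -r + 3*r**2 (V(r) = r**2*3 - r = 3*r**2 - r = -r + 3*r**2)
g = -1122 (g = (6*(-1 + 3*6))*(-3 + (-3 - 5)) = (6*(-1 + 18))*(-3 - 8) = (6*17)*(-11) = 102*(-11) = -1122)
m(-84, g) + 36382 = sqrt((-84)**2 + (-1122)**2) + 36382 = sqrt(7056 + 1258884) + 36382 = sqrt(1265940) + 36382 = 6*sqrt(35165) + 36382 = 36382 + 6*sqrt(35165)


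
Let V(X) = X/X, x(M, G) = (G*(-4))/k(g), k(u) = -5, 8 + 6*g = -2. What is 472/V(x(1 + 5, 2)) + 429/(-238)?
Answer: 111907/238 ≈ 470.20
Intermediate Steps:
g = -5/3 (g = -4/3 + (⅙)*(-2) = -4/3 - ⅓ = -5/3 ≈ -1.6667)
x(M, G) = 4*G/5 (x(M, G) = (G*(-4))/(-5) = -4*G*(-⅕) = 4*G/5)
V(X) = 1
472/V(x(1 + 5, 2)) + 429/(-238) = 472/1 + 429/(-238) = 472*1 + 429*(-1/238) = 472 - 429/238 = 111907/238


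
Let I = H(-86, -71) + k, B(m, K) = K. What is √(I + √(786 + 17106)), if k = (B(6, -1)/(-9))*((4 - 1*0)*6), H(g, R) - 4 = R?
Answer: √(-579 + 54*√497)/3 ≈ 8.3323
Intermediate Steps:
H(g, R) = 4 + R
k = 8/3 (k = (-1/(-9))*((4 - 1*0)*6) = (-⅑*(-1))*((4 + 0)*6) = (4*6)/9 = (⅑)*24 = 8/3 ≈ 2.6667)
I = -193/3 (I = (4 - 71) + 8/3 = -67 + 8/3 = -193/3 ≈ -64.333)
√(I + √(786 + 17106)) = √(-193/3 + √(786 + 17106)) = √(-193/3 + √17892) = √(-193/3 + 6*√497)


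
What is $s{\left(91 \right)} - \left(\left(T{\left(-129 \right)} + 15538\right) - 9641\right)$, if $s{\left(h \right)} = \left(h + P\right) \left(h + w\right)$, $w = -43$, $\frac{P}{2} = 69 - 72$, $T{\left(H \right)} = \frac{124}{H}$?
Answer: $- \frac{234269}{129} \approx -1816.0$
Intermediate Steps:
$P = -6$ ($P = 2 \left(69 - 72\right) = 2 \left(-3\right) = -6$)
$s{\left(h \right)} = \left(-43 + h\right) \left(-6 + h\right)$ ($s{\left(h \right)} = \left(h - 6\right) \left(h - 43\right) = \left(-6 + h\right) \left(-43 + h\right) = \left(-43 + h\right) \left(-6 + h\right)$)
$s{\left(91 \right)} - \left(\left(T{\left(-129 \right)} + 15538\right) - 9641\right) = \left(258 + 91^{2} - 4459\right) - \left(\left(\frac{124}{-129} + 15538\right) - 9641\right) = \left(258 + 8281 - 4459\right) - \left(\left(124 \left(- \frac{1}{129}\right) + 15538\right) - 9641\right) = 4080 - \left(\left(- \frac{124}{129} + 15538\right) - 9641\right) = 4080 - \left(\frac{2004278}{129} - 9641\right) = 4080 - \frac{760589}{129} = - \frac{234269}{129}$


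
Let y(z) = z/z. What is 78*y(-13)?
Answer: 78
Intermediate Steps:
y(z) = 1
78*y(-13) = 78*1 = 78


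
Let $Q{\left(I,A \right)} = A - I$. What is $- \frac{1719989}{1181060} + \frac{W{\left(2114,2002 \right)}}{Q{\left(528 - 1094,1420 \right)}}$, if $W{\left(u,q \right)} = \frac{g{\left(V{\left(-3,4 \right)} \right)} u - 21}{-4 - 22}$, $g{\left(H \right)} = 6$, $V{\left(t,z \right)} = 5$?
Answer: $- \frac{2161856558}{1270525295} \approx -1.7015$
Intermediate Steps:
$W{\left(u,q \right)} = \frac{21}{26} - \frac{3 u}{13}$ ($W{\left(u,q \right)} = \frac{6 u - 21}{-4 - 22} = \frac{-21 + 6 u}{-26} = \left(-21 + 6 u\right) \left(- \frac{1}{26}\right) = \frac{21}{26} - \frac{3 u}{13}$)
$- \frac{1719989}{1181060} + \frac{W{\left(2114,2002 \right)}}{Q{\left(528 - 1094,1420 \right)}} = - \frac{1719989}{1181060} + \frac{\frac{21}{26} - \frac{6342}{13}}{1420 - \left(528 - 1094\right)} = \left(-1719989\right) \frac{1}{1181060} + \frac{\frac{21}{26} - \frac{6342}{13}}{1420 - -566} = - \frac{1719989}{1181060} - \frac{12663}{26 \left(1420 + 566\right)} = - \frac{1719989}{1181060} - \frac{12663}{26 \cdot 1986} = - \frac{1719989}{1181060} - \frac{4221}{17212} = - \frac{2161856558}{1270525295}$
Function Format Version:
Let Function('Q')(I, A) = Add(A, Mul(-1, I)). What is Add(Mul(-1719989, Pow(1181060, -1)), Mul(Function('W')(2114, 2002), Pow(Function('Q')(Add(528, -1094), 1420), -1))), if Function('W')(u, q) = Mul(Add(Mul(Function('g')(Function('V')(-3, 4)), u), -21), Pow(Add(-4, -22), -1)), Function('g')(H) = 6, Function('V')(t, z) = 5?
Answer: Rational(-2161856558, 1270525295) ≈ -1.7015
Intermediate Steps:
Function('W')(u, q) = Add(Rational(21, 26), Mul(Rational(-3, 13), u)) (Function('W')(u, q) = Mul(Add(Mul(6, u), -21), Pow(Add(-4, -22), -1)) = Mul(Add(-21, Mul(6, u)), Pow(-26, -1)) = Mul(Add(-21, Mul(6, u)), Rational(-1, 26)) = Add(Rational(21, 26), Mul(Rational(-3, 13), u)))
Add(Mul(-1719989, Pow(1181060, -1)), Mul(Function('W')(2114, 2002), Pow(Function('Q')(Add(528, -1094), 1420), -1))) = Add(Mul(-1719989, Pow(1181060, -1)), Mul(Add(Rational(21, 26), Mul(Rational(-3, 13), 2114)), Pow(Add(1420, Mul(-1, Add(528, -1094))), -1))) = Add(Mul(-1719989, Rational(1, 1181060)), Mul(Add(Rational(21, 26), Rational(-6342, 13)), Pow(Add(1420, Mul(-1, -566)), -1))) = Add(Rational(-1719989, 1181060), Mul(Rational(-12663, 26), Pow(Add(1420, 566), -1))) = Add(Rational(-1719989, 1181060), Mul(Rational(-12663, 26), Pow(1986, -1))) = Add(Rational(-1719989, 1181060), Mul(Rational(-12663, 26), Rational(1, 1986))) = Add(Rational(-1719989, 1181060), Rational(-4221, 17212)) = Rational(-2161856558, 1270525295)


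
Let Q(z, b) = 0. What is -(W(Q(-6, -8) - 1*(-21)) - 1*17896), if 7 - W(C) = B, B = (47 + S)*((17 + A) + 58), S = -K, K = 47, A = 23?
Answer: 17889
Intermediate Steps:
S = -47 (S = -1*47 = -47)
B = 0 (B = (47 - 47)*((17 + 23) + 58) = 0*(40 + 58) = 0*98 = 0)
W(C) = 7 (W(C) = 7 - 1*0 = 7 + 0 = 7)
-(W(Q(-6, -8) - 1*(-21)) - 1*17896) = -(7 - 1*17896) = -(7 - 17896) = -1*(-17889) = 17889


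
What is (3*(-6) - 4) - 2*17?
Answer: -56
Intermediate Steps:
(3*(-6) - 4) - 2*17 = (-18 - 4) - 34 = -22 - 34 = -56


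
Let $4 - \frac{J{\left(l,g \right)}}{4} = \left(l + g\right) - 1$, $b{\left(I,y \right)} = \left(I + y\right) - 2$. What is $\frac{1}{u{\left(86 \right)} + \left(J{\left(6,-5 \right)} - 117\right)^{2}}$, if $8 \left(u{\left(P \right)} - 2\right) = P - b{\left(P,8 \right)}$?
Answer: $\frac{4}{40809} \approx 9.8018 \cdot 10^{-5}$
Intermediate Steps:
$b{\left(I,y \right)} = -2 + I + y$
$J{\left(l,g \right)} = 20 - 4 g - 4 l$ ($J{\left(l,g \right)} = 16 - 4 \left(\left(l + g\right) - 1\right) = 16 - 4 \left(\left(g + l\right) - 1\right) = 16 - 4 \left(-1 + g + l\right) = 16 - \left(-4 + 4 g + 4 l\right) = 20 - 4 g - 4 l$)
$u{\left(P \right)} = \frac{5}{4}$ ($u{\left(P \right)} = 2 + \frac{P - \left(-2 + P + 8\right)}{8} = 2 + \frac{P - \left(6 + P\right)}{8} = 2 + \frac{1}{8} \left(-6\right) = 2 - \frac{3}{4} = \frac{5}{4}$)
$\frac{1}{u{\left(86 \right)} + \left(J{\left(6,-5 \right)} - 117\right)^{2}} = \frac{1}{\frac{5}{4} + \left(\left(20 - -20 - 24\right) - 117\right)^{2}} = \frac{1}{\frac{5}{4} + \left(\left(20 + 20 - 24\right) - 117\right)^{2}} = \frac{1}{\frac{5}{4} + \left(16 - 117\right)^{2}} = \frac{1}{\frac{5}{4} + \left(-101\right)^{2}} = \frac{1}{\frac{5}{4} + 10201} = \frac{1}{\frac{40809}{4}} = \frac{4}{40809}$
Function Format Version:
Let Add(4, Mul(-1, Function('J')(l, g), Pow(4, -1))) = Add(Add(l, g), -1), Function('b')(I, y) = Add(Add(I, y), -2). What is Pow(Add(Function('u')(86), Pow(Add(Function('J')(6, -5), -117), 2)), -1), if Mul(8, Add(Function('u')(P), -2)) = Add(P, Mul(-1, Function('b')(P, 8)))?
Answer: Rational(4, 40809) ≈ 9.8018e-5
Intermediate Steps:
Function('b')(I, y) = Add(-2, I, y)
Function('J')(l, g) = Add(20, Mul(-4, g), Mul(-4, l)) (Function('J')(l, g) = Add(16, Mul(-4, Add(Add(l, g), -1))) = Add(16, Mul(-4, Add(Add(g, l), -1))) = Add(16, Mul(-4, Add(-1, g, l))) = Add(16, Add(4, Mul(-4, g), Mul(-4, l))) = Add(20, Mul(-4, g), Mul(-4, l)))
Function('u')(P) = Rational(5, 4) (Function('u')(P) = Add(2, Mul(Rational(1, 8), Add(P, Mul(-1, Add(-2, P, 8))))) = Add(2, Mul(Rational(1, 8), Add(P, Mul(-1, Add(6, P))))) = Add(2, Mul(Rational(1, 8), Add(P, Add(-6, Mul(-1, P))))) = Add(2, Mul(Rational(1, 8), -6)) = Add(2, Rational(-3, 4)) = Rational(5, 4))
Pow(Add(Function('u')(86), Pow(Add(Function('J')(6, -5), -117), 2)), -1) = Pow(Add(Rational(5, 4), Pow(Add(Add(20, Mul(-4, -5), Mul(-4, 6)), -117), 2)), -1) = Pow(Add(Rational(5, 4), Pow(Add(Add(20, 20, -24), -117), 2)), -1) = Pow(Add(Rational(5, 4), Pow(Add(16, -117), 2)), -1) = Pow(Add(Rational(5, 4), Pow(-101, 2)), -1) = Pow(Add(Rational(5, 4), 10201), -1) = Pow(Rational(40809, 4), -1) = Rational(4, 40809)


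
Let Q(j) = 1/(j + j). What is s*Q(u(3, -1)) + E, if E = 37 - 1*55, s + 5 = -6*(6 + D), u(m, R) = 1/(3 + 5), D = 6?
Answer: -326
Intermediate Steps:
u(m, R) = 1/8
s = -77 (s = -5 - 6*(6 + 6) = -5 - 6*12 = -5 - 72 = -77)
E = -18 (E = 37 - 55 = -18)
Q(j) = 1/(2*j)
s*Q(u(3, -1)) + E = -77/(2*1/8) - 18 = -77*8/2 - 18 = -77*4 - 18 = -308 - 18 = -326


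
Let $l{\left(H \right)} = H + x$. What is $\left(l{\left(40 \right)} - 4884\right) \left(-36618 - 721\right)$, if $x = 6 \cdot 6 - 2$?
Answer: $179600590$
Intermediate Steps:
$x = 34$ ($x = 36 - 2 = 34$)
$l{\left(H \right)} = 34 + H$ ($l{\left(H \right)} = H + 34 = 34 + H$)
$\left(l{\left(40 \right)} - 4884\right) \left(-36618 - 721\right) = \left(\left(34 + 40\right) - 4884\right) \left(-36618 - 721\right) = \left(74 - 4884\right) \left(-36618 - 721\right) = - 4810 \left(-36618 - 721\right) = \left(-4810\right) \left(-37339\right) = 179600590$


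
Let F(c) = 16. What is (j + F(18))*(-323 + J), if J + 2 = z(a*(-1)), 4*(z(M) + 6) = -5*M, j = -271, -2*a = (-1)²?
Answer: 676515/8 ≈ 84564.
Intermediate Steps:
a = -½ (a = -½*(-1)² = -½*1 = -½ ≈ -0.50000)
z(M) = -6 - 5*M/4 (z(M) = -6 + (-5*M)/4 = -6 - 5*M/4)
J = -69/8 (J = -2 + (-6 - (-5)*(-1)/8) = -2 + (-6 - 5/4*½) = -2 + (-6 - 5/8) = -2 - 53/8 = -69/8 ≈ -8.6250)
(j + F(18))*(-323 + J) = (-271 + 16)*(-323 - 69/8) = -255*(-2653/8) = 676515/8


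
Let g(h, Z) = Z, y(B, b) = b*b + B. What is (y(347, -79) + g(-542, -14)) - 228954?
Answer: -222380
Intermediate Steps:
y(B, b) = B + b² (y(B, b) = b² + B = B + b²)
(y(347, -79) + g(-542, -14)) - 228954 = ((347 + (-79)²) - 14) - 228954 = ((347 + 6241) - 14) - 228954 = (6588 - 14) - 228954 = 6574 - 228954 = -222380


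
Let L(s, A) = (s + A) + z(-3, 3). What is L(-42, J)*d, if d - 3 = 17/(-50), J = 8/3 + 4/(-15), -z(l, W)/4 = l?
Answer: -9177/125 ≈ -73.416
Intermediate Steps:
z(l, W) = -4*l
J = 12/5 (J = 8*(1/3) + 4*(-1/15) = 8/3 - 4/15 = 12/5 ≈ 2.4000)
L(s, A) = 12 + A + s (L(s, A) = (s + A) - 4*(-3) = (A + s) + 12 = 12 + A + s)
d = 133/50 (d = 3 + 17/(-50) = 3 + 17*(-1/50) = 3 - 17/50 = 133/50 ≈ 2.6600)
L(-42, J)*d = (12 + 12/5 - 42)*(133/50) = -138/5*133/50 = -9177/125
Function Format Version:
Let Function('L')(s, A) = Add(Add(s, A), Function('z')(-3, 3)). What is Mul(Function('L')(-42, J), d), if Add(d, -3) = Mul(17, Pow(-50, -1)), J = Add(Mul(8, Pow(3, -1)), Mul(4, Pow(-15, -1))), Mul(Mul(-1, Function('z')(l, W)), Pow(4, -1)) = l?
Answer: Rational(-9177, 125) ≈ -73.416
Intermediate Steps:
Function('z')(l, W) = Mul(-4, l)
J = Rational(12, 5) (J = Add(Mul(8, Rational(1, 3)), Mul(4, Rational(-1, 15))) = Add(Rational(8, 3), Rational(-4, 15)) = Rational(12, 5) ≈ 2.4000)
Function('L')(s, A) = Add(12, A, s) (Function('L')(s, A) = Add(Add(s, A), Mul(-4, -3)) = Add(Add(A, s), 12) = Add(12, A, s))
d = Rational(133, 50) (d = Add(3, Mul(17, Pow(-50, -1))) = Add(3, Mul(17, Rational(-1, 50))) = Add(3, Rational(-17, 50)) = Rational(133, 50) ≈ 2.6600)
Mul(Function('L')(-42, J), d) = Mul(Add(12, Rational(12, 5), -42), Rational(133, 50)) = Mul(Rational(-138, 5), Rational(133, 50)) = Rational(-9177, 125)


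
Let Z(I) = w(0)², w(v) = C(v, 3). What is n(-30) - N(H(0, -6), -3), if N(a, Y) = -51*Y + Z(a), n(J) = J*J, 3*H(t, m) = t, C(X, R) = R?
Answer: 738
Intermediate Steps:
w(v) = 3
H(t, m) = t/3
n(J) = J²
Z(I) = 9 (Z(I) = 3² = 9)
N(a, Y) = 9 - 51*Y (N(a, Y) = -51*Y + 9 = 9 - 51*Y)
n(-30) - N(H(0, -6), -3) = (-30)² - (9 - 51*(-3)) = 900 - (9 + 153) = 900 - 1*162 = 900 - 162 = 738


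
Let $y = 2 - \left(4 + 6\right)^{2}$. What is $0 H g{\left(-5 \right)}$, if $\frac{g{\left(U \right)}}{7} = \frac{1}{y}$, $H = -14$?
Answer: $0$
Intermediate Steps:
$y = -98$ ($y = 2 - 10^{2} = 2 - 100 = -98$)
$g{\left(U \right)} = - \frac{1}{14}$ ($g{\left(U \right)} = \frac{7}{-98} = 7 \left(- \frac{1}{98}\right) = - \frac{1}{14}$)
$0 H g{\left(-5 \right)} = 0 \left(-14\right) \left(- \frac{1}{14}\right) = 0 \left(- \frac{1}{14}\right) = 0$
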